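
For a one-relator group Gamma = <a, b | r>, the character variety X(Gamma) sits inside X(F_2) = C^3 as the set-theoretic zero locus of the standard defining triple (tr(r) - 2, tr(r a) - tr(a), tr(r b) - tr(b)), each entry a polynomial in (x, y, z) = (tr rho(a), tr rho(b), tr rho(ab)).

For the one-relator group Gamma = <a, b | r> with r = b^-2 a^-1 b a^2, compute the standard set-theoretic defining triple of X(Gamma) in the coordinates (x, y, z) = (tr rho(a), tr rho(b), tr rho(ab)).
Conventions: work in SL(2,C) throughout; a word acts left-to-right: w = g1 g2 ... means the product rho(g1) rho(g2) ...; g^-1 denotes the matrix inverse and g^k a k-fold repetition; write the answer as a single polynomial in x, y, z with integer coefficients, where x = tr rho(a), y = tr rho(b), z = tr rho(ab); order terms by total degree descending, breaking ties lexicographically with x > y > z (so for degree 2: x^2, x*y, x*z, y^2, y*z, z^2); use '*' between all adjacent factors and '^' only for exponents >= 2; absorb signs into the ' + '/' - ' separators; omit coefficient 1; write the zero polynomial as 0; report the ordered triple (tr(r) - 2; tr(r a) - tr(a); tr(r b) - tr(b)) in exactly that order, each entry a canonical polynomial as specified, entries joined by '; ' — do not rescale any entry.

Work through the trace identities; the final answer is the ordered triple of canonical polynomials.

and trace(b^2 a) = trace(b) trace(a b) - trace(a) = y*z - x
trace(b^2) = trace(b) trace(b) - trace(1) = y^2 - 2
trace(b a^2 b) = trace(a) trace(b^2 a) - trace(b^2) = x*y*z - x^2 - y^2 + 2
trace(b a b a) = trace(a b) trace(a b) - trace(1)   [split at repeated a] = z^2 - 2
trace(b a^2 b a) = trace(a) trace(b a b a) - trace(b a b) = x*z^2 - y*z - x
trace(a^-1 b a^2 b) = trace(b a^2 b) trace(a) - trace(b a^2 b a) = x^2*y*z - x^3 - x*y^2 - x*z^2 + y*z + 3*x
and trace(b^-1 a^-1 b a^2) = trace(a^-1 b a^2) trace(b) - trace(a^-1 b a^2 b) = -x^2*y*z + x^3 + x*y^2 + x*z^2 - 3*x
next, trace(b^-2 a^-1 b a^2) = trace(b^-1 a^-1 b a^2) trace(b) - trace(b^-1 a^-1 b a^2 b) = -x^2*y^2*z + x^3*y + x*y^3 + x*y*z^2 - 3*x*y - z
trace(a^2) = trace(a) trace(a) - trace(1) = x^2 - 2
trace(a^3) = trace(a) trace(a^2) - trace(a) = x^3 - 3*x
next, trace(a b a) = trace(a) trace(b a) - trace(b) = x*z - y
and trace(b a^3) = trace(a) trace(a b a) - trace(a b) = x^2*z - x*y - z
and trace(a b a^3) = trace(a) trace(b a^3) - trace(b a^2) = x^3*z - x^2*y - 2*x*z + y
and trace(a b a^3 b) = trace(a) trace(b a b a^2) - trace(b a b a) = x^2*z^2 - x*y*z - x^2 - z^2 + 2
trace(b a^3 b^-1 a) = trace(a b a^3) trace(b) - trace(a b a^3 b) = x^3*y*z - x^2*y^2 - x^2*z^2 - x*y*z + x^2 + y^2 + z^2 - 2
next, trace(a^-1 b a^3 b^-1) = trace(b a^3 b^-1) trace(a) - trace(b a^3 b^-1 a) = -x^3*y*z + x^4 + x^2*y^2 + x^2*z^2 + x*y*z - 4*x^2 - y^2 - z^2 + 2
trace(b^-2 a^-1 b a^3) = trace(a^-1 b a^3 b^-1) trace(b) - trace(a^-1 b a^3) = -x^3*y^2*z + x^4*y + x^2*y^3 + x^2*y*z^2 + x*y^2*z - 4*x^2*y - y^3 - y*z^2 - x*z + 3*y
assemble the triple (trace(r) - 2; trace(r a) - x; trace(r b) - y)

-x^2*y^2*z + x^3*y + x*y^3 + x*y*z^2 - 3*x*y - z - 2; -x^3*y^2*z + x^4*y + x^2*y^3 + x^2*y*z^2 + x*y^2*z - 4*x^2*y - y^3 - y*z^2 - x*z - x + 3*y; -x^2*y*z + x^3 + x*y^2 + x*z^2 - 3*x - y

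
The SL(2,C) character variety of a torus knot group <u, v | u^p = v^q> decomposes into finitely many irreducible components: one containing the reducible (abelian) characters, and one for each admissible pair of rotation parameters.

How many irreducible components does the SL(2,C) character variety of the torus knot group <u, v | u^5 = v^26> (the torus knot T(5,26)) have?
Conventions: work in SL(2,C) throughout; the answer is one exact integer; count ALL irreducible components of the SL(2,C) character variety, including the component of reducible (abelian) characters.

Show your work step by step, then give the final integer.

Gamma = < u, v | u^5 = v^26 > (torus knot T(5,26)); the central element u^5 = v^26 acts as +I or -I in any irreducible SL(2,C) representation.
This locks tr(u) to 2*cos(pi*alpha/5), alpha in 1..4, and tr(v) to 2*cos(pi*beta/26), beta in 1..25, on each component of irreducible characters.
Consistency of u^5 = (-1)^alpha I with v^26 = (-1)^beta I forces alpha = beta (mod 2).
Enumerate parity-matched pairs: 2*13 odd-odd plus 2*12 even-even gives 50.
Total: 50 irreducible-character components + 1 reducible (abelian) component = 51.

51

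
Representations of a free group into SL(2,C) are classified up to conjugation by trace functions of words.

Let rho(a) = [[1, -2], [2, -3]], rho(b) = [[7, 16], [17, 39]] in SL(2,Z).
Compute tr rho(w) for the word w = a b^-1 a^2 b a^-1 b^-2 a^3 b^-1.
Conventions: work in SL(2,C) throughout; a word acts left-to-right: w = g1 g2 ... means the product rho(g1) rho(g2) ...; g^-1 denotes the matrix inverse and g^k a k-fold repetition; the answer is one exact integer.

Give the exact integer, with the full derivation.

-1217336848

rho(a) = [[1, -2], [2, -3]]
... * rho(b^-1) = [[39, -16], [-17, 7]]  ->  [[73, -30], [129, -53]]
... * rho(a) = [[1, -2], [2, -3]]  ->  [[13, -56], [23, -99]]
... * rho(a) = [[1, -2], [2, -3]]  ->  [[-99, 142], [-175, 251]]
... * rho(b) = [[7, 16], [17, 39]]  ->  [[1721, 3954], [3042, 6989]]
... * rho(a^-1) = [[-3, 2], [-2, 1]]  ->  [[-13071, 7396], [-23104, 13073]]
... * rho(b^-1) = [[39, -16], [-17, 7]]  ->  [[-635501, 260908], [-1123297, 461175]]
... * rho(b^-1) = [[39, -16], [-17, 7]]  ->  [[-29219975, 11994372], [-51648558, 21200977]]
... * rho(a) = [[1, -2], [2, -3]]  ->  [[-5231231, 22456834], [-9246604, 39694185]]
... * rho(a) = [[1, -2], [2, -3]]  ->  [[39682437, -56908040], [70141766, -100589347]]
... * rho(a) = [[1, -2], [2, -3]]  ->  [[-74133643, 91359246], [-131036928, 161484509]]
... * rho(b^-1) = [[39, -16], [-17, 7]]  ->  [[-4444319259, 1825653010], [-7855676845, 3226982411]]
tr = -4444319259 + 3226982411 = -1217336848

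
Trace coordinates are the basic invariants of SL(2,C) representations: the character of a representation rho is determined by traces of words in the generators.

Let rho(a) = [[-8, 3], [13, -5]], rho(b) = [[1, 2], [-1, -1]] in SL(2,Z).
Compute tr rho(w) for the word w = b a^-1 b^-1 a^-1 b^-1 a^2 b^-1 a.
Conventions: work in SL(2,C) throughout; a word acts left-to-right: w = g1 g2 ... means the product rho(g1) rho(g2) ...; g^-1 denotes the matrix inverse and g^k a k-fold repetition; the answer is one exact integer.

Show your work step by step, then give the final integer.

2938013

rho(b) = [[1, 2], [-1, -1]]
... * rho(a^-1) = [[-5, -3], [-13, -8]]  ->  [[-31, -19], [18, 11]]
... * rho(b^-1) = [[-1, -2], [1, 1]]  ->  [[12, 43], [-7, -25]]
... * rho(a^-1) = [[-5, -3], [-13, -8]]  ->  [[-619, -380], [360, 221]]
... * rho(b^-1) = [[-1, -2], [1, 1]]  ->  [[239, 858], [-139, -499]]
... * rho(a) = [[-8, 3], [13, -5]]  ->  [[9242, -3573], [-5375, 2078]]
... * rho(a) = [[-8, 3], [13, -5]]  ->  [[-120385, 45591], [70014, -26515]]
... * rho(b^-1) = [[-1, -2], [1, 1]]  ->  [[165976, 286361], [-96529, -166543]]
... * rho(a) = [[-8, 3], [13, -5]]  ->  [[2394885, -933877], [-1392827, 543128]]
tr = 2394885 + 543128 = 2938013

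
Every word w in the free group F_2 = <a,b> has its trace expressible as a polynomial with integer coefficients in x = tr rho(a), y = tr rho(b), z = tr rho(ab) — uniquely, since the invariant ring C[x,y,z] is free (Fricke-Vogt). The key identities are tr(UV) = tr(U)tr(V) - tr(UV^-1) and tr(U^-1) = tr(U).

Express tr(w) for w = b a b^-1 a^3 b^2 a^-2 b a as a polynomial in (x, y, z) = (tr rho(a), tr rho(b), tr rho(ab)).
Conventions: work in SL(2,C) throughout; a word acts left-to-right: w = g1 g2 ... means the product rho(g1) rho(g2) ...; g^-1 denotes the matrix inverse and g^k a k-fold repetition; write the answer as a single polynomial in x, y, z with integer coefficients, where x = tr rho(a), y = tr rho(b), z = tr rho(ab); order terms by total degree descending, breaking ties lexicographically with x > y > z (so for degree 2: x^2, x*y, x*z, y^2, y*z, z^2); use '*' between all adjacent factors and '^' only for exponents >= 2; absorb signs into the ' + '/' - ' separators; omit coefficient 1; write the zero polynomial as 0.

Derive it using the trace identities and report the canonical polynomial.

apply: tr(b a b a) = tr(a b) tr(a b) - tr(1)   [split at a repeated a] = z^2 - 2
tr(b a b) = tr(b) tr(a b) - tr(a)   [square of b] = y*z - x
use: tr(a b a b a) = tr(a) tr(b a b a) - tr(b a b)   [square of a] = x*z^2 - y*z - x
apply: tr(b a b a^3) = tr(a) tr(a b a b a) - tr(a b a b)   [square of a] = x^2*z^2 - x*y*z - x^2 - z^2 + 2
apply: tr(a b a^4 b) = tr(a) tr(b a b a^3) - tr(b a b a^2)   [square of a] = x^3*z^2 - x^2*y*z - x^3 - 2*x*z^2 + y*z + 3*x
tr(a b a) = tr(a) tr(b a) - tr(b)   [square of a] = x*z - y
apply: tr(b a^3) = tr(a) tr(a b a) - tr(a b)   [square of a] = x^2*z - x*y - z
tr(a^2 b a^2) = tr(a) tr(b a^3) - tr(b a^2)   [square of a] = x^3*z - x^2*y - 2*x*z + y
apply: tr(a b a^4) = tr(a) tr(a^2 b a^2) - tr(a^2 b a)   [square of a] = x^4*z - x^3*y - 3*x^2*z + 2*x*y + z
use: tr(a b a^4 b^2) = tr(b) tr(a b a^4 b) - tr(a b a^4)   [square of b] = x^3*y*z^2 - x^4*z - x^2*y^2*z - 2*x*y*z^2 + 3*x^2*z + y^2*z + x*y - z
use: tr(a^3 b^3 a b a) = tr(b) tr(a b a^4 b^2) - tr(a b a^4 b)   [square of b] = x^3*y^2*z^2 - x^4*y*z - x^2*y^3*z - x^3*z^2 - 2*x*y^2*z^2 + 4*x^2*y*z + y^3*z + x^3 + x*y^2 + 2*x*z^2 - 2*y*z - 3*x
tr(b a b a b a) = tr(a b) tr(a b a b) - tr(a^-1 b^-1)   [split at a repeated a] = z^3 - 3*z
apply: tr(b a b a b) = tr(b) tr(a b a b) - tr(a b a)   [square of b] = y*z^2 - x*z - y
apply: tr(a b a b a^2 b) = tr(a) tr(b a b a b a) - tr(b a b a b)   [square of a] = x*z^3 - y*z^2 - 2*x*z + y
apply: tr(b a b a b a^2 b) = tr(b) tr(a b a b a^2 b) - tr(a b a b a^2)   [square of b] = x*y*z^3 - x^2*z^2 - y^2*z^2 - x*y*z + x^2 + y^2 + z^2 - 2
apply: tr(a b^3 a b a b a) = tr(b) tr(b a b a b a^2 b) - tr(b a b a b a^2)   [square of b] = x*y^2*z^3 - x^2*y*z^2 - y^3*z^2 - x*y^2*z - x*z^3 + x^2*y + y^3 + 2*y*z^2 + 2*x*z - 3*y
apply: tr(b a b a b a b) = tr(b) tr(a b a b a b) - tr(a b a b a)   [square of b] = y*z^3 - x*z^2 - 2*y*z + x
use: tr(a b^3 a b a b) = tr(b) tr(b a b a b a b) - tr(b a b a b a)   [square of b] = y^2*z^3 - x*y*z^2 - 2*y^2*z - z^3 + x*y + 3*z
tr(a^3 b^3 a b a b) = tr(a) tr(a b^3 a b a b a) - tr(a b^3 a b a b)   [square of a] = x^2*y^2*z^3 - x^3*y*z^2 - x*y^3*z^2 - x^2*y^2*z - x^2*z^3 - y^2*z^3 + x^3*y + x*y^3 + 3*x*y*z^2 + 2*x^2*z + 2*y^2*z + z^3 - 4*x*y - 3*z
apply: tr(b a b a b^-1 a^3 b^2) = tr(a^3 b^3 a b a) tr(b) - tr(a^3 b^3 a b a b)   [inverse elimination on b] = x^3*y^3*z^2 - x^4*y^2*z - x^2*y^4*z - x^2*y^2*z^3 - x*y^3*z^2 + 5*x^2*y^2*z + x^2*z^3 + y^4*z + y^2*z^3 - x*y*z^2 - 2*x^2*z - 4*y^2*z - z^3 + x*y + 3*z
use: tr(b^2 a b a b a^3) = tr(a) tr(a b^2 a b a b a) - tr(a b^2 a b a b)   [square of a] = x^2*y*z^3 - x^3*z^2 - x*y^2*z^2 - x^2*y*z - y*z^3 + x^3 + x*y^2 + 2*x*z^2 + 2*y*z - 3*x
apply: tr(a^3 b^2 a b a b a) = tr(a) tr(b^2 a b a b a^3) - tr(b^2 a b a b a^2)   [square of a] = x^3*y*z^3 - x^4*z^2 - x^2*y^2*z^2 - x^3*y*z - 2*x*y*z^3 + x^4 + x^2*y^2 + 3*x^2*z^2 + y^2*z^2 + 3*x*y*z - 4*x^2 - y^2 - z^2 + 2
apply: tr(b a b a b a b a) = tr(a b a b a b) tr(a b) - tr(b a b a)   [split at a repeated a] = z^4 - 4*z^2 + 2
tr(a b a b a b a^2 b) = tr(a) tr(b a b a b a b a) - tr(b a b a b a b)   [square of a] = x*z^4 - y*z^3 - 3*x*z^2 + 2*y*z + x
use: tr(a b a b a b a^2) = tr(a) tr(b a b a b a^2) - tr(b a b a b a)   [square of a] = x^2*z^3 - x*y*z^2 - 2*x^2*z - z^3 + x*y + 3*z
apply: tr(b^2 a b a b a b a^2) = tr(b) tr(a b a b a b a^2 b) - tr(a b a b a b a^2)   [square of b] = x*y*z^4 - x^2*z^3 - y^2*z^3 - 2*x*y*z^2 + 2*x^2*z + 2*y^2*z + z^3 - 3*z
tr(b^2 a b a b a b a) = tr(b) tr(a b a b a b a b) - tr(a b a b a b a)   [square of b] = y*z^4 - x*z^3 - 3*y*z^2 + 2*x*z + y
apply: tr(a^3 b^2 a b a b a b) = tr(a) tr(b^2 a b a b a b a^2) - tr(b^2 a b a b a b a)   [square of a] = x^2*y*z^4 - x^3*z^3 - x*y^2*z^3 - 2*x^2*y*z^2 - y*z^4 + 2*x^3*z + 2*x*y^2*z + 2*x*z^3 + 3*y*z^2 - 5*x*z - y
use: tr(b a b a b^-1 a^3 b^2 a) = tr(a^3 b^2 a b a b a) tr(b) - tr(a^3 b^2 a b a b a b)   [inverse elimination on b] = x^3*y^2*z^3 - x^4*y*z^2 - x^2*y^3*z^2 - x^2*y*z^4 - x^3*y^2*z + x^3*z^3 - x*y^2*z^3 + x^4*y + x^2*y^3 + 5*x^2*y*z^2 + y^3*z^2 + y*z^4 - 2*x^3*z + x*y^2*z - 2*x*z^3 - 4*x^2*y - y^3 - 4*y*z^2 + 5*x*z + 3*y
tr(a^-1 b a b a b^-1 a^3 b^2) = tr(b a b a b^-1 a^3 b^2) tr(a) - tr(b a b a b^-1 a^3 b^2 a)   [inverse elimination on a] = x^4*y^3*z^2 - x^5*y^2*z - x^3*y^4*z - 2*x^3*y^2*z^3 + x^4*y*z^2 + x^2*y*z^4 + 6*x^3*y^2*z + x*y^4*z + 2*x*y^2*z^3 - x^4*y - x^2*y^3 - 6*x^2*y*z^2 - y^3*z^2 - y*z^4 - 5*x*y^2*z + x*z^3 + 5*x^2*y + y^3 + 4*y*z^2 - 2*x*z - 3*y
tr(b a b^-1 a^3 b^2 a^-2 b a) = tr(a^-1 b a b a b^-1 a^3 b^2) tr(a) - tr(a^-1 b a b a b^-1 a^3 b^2 a)   [inverse elimination on a] = x^5*y^3*z^2 - x^6*y^2*z - x^4*y^4*z - 2*x^4*y^2*z^3 + x^5*y*z^2 - x^3*y^3*z^2 + x^3*y*z^4 + 7*x^4*y^2*z + 2*x^2*y^4*z + 3*x^2*y^2*z^3 - x^5*y - x^3*y^3 - 6*x^3*y*z^2 - x*y*z^4 - 10*x^2*y^2*z - y^4*z - y^2*z^3 + 5*x^3*y + x*y^3 + 5*x*y*z^2 + 4*y^2*z + z^3 - 4*x*y - 3*z

x^5*y^3*z^2 - x^6*y^2*z - x^4*y^4*z - 2*x^4*y^2*z^3 + x^5*y*z^2 - x^3*y^3*z^2 + x^3*y*z^4 + 7*x^4*y^2*z + 2*x^2*y^4*z + 3*x^2*y^2*z^3 - x^5*y - x^3*y^3 - 6*x^3*y*z^2 - x*y*z^4 - 10*x^2*y^2*z - y^4*z - y^2*z^3 + 5*x^3*y + x*y^3 + 5*x*y*z^2 + 4*y^2*z + z^3 - 4*x*y - 3*z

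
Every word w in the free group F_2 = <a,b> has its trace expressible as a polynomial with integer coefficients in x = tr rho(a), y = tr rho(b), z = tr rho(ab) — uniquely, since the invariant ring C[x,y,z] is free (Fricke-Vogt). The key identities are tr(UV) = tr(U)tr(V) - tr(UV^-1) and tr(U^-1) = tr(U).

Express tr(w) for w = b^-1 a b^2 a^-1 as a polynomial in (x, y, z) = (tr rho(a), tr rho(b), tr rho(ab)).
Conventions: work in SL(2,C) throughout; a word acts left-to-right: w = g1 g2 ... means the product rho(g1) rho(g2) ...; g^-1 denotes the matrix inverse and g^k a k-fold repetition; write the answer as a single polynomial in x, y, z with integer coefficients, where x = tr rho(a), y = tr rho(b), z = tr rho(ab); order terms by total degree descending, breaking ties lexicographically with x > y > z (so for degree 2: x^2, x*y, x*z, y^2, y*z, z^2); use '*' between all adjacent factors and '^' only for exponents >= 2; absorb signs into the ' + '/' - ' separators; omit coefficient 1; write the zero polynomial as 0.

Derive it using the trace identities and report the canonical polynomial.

-x*y^2*z + x^2*y + y^3 + y*z^2 - 3*y

trace(b^2) = trace(b) * trace(b) - trace(1) = y^2 - 2
so trace(b a b) = trace(b) * trace(a b) - trace(a) = y*z - x
so trace(b a b^2) = trace(b) * trace(b a b) - trace(b a) = y^2*z - x*y - z
trace(a b a b) = trace(b a) * trace(b a) - trace(1)   [split at repeated b] = z^2 - 2
trace(a b a) = trace(a) * trace(b a) - trace(b) = x*z - y
reduce: trace(b a b^2 a) = trace(b) * trace(a b a b) - trace(a b a) = y*z^2 - x*z - y
trace(a b^2 a^-1 b) = trace(b a b^2) * trace(a) - trace(b a b^2 a) = x*y^2*z - x^2*y - y*z^2 + y
trace(b^-1 a b^2 a^-1) = trace(a b^2 a^-1) * trace(b) - trace(a b^2 a^-1 b) = -x*y^2*z + x^2*y + y^3 + y*z^2 - 3*y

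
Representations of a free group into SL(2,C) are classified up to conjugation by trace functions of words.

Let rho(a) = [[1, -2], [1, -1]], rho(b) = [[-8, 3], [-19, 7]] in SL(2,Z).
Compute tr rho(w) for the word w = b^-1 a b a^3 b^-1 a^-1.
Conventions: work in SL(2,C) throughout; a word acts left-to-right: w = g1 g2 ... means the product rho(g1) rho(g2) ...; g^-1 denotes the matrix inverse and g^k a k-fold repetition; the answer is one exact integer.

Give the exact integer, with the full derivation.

17524

rho(b^-1) = [[7, -3], [19, -8]]
... * rho(a) = [[1, -2], [1, -1]]  ->  [[4, -11], [11, -30]]
... * rho(b) = [[-8, 3], [-19, 7]]  ->  [[177, -65], [482, -177]]
... * rho(a) = [[1, -2], [1, -1]]  ->  [[112, -289], [305, -787]]
... * rho(a) = [[1, -2], [1, -1]]  ->  [[-177, 65], [-482, 177]]
... * rho(a) = [[1, -2], [1, -1]]  ->  [[-112, 289], [-305, 787]]
... * rho(b^-1) = [[7, -3], [19, -8]]  ->  [[4707, -1976], [12818, -5381]]
... * rho(a^-1) = [[-1, 2], [-1, 1]]  ->  [[-2731, 7438], [-7437, 20255]]
tr = -2731 + 20255 = 17524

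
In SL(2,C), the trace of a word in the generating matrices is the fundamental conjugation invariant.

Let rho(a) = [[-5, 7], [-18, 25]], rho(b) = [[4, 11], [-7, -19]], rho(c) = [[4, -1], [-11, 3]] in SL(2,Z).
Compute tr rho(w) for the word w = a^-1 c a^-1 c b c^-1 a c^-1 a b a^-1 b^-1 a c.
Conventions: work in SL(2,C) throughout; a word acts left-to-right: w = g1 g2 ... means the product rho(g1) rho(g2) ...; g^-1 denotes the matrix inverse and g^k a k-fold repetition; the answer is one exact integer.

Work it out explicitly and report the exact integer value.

rho(a^-1) = [[25, -7], [18, -5]]
... * rho(c) = [[4, -1], [-11, 3]]  ->  [[177, -46], [127, -33]]
... * rho(a^-1) = [[25, -7], [18, -5]]  ->  [[3597, -1009], [2581, -724]]
... * rho(c) = [[4, -1], [-11, 3]]  ->  [[25487, -6624], [18288, -4753]]
... * rho(b) = [[4, 11], [-7, -19]]  ->  [[148316, 406213], [106423, 291475]]
... * rho(c^-1) = [[3, 1], [11, 4]]  ->  [[4913291, 1773168], [3525494, 1272323]]
... * rho(a) = [[-5, 7], [-18, 25]]  ->  [[-56483479, 78722237], [-40529284, 56486533]]
... * rho(c^-1) = [[3, 1], [11, 4]]  ->  [[696494170, 258405469], [499764011, 185416848]]
... * rho(a) = [[-5, 7], [-18, 25]]  ->  [[-8133769292, 11335595915], [-5836323319, 8133769277]]
... * rho(b) = [[4, 11], [-7, -19]]  ->  [[-111884248573, -304847784597], [-80281678215, -218741172772]]
... * rho(a^-1) = [[25, -7], [18, -5]]  ->  [[-8284366337071, 2307428662996], [-5944383065271, 1655677611365]]
... * rho(b^-1) = [[-19, -11], [7, 4]]  ->  [[173554961045321, 100357744359765], [124533021519704, 72010924163441]]
... * rho(a) = [[-5, 7], [-18, 25]]  ->  [[-2674214203702375, 3723828336311372], [-1918861742540458, 2672004254723953]]
... * rho(c) = [[4, -1], [-11, 3]]  ->  [[-51658968514234592, 13845699212636491], [-37067493772125315, 9934874506712317]]
tr = -51658968514234592 + 9934874506712317 = -41724094007522275

-41724094007522275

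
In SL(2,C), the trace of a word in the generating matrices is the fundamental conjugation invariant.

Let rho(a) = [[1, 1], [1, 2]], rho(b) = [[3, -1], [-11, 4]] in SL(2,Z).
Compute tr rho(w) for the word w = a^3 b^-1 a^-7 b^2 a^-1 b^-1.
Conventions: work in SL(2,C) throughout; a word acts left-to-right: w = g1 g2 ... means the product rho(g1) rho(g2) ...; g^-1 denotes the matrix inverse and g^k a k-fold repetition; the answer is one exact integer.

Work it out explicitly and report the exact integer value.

rho(a) = [[1, 1], [1, 2]]
... * rho(a) = [[1, 1], [1, 2]]  ->  [[2, 3], [3, 5]]
... * rho(a) = [[1, 1], [1, 2]]  ->  [[5, 8], [8, 13]]
... * rho(b^-1) = [[4, 1], [11, 3]]  ->  [[108, 29], [175, 47]]
... * rho(a^-1) = [[2, -1], [-1, 1]]  ->  [[187, -79], [303, -128]]
... * rho(a^-1) = [[2, -1], [-1, 1]]  ->  [[453, -266], [734, -431]]
... * rho(a^-1) = [[2, -1], [-1, 1]]  ->  [[1172, -719], [1899, -1165]]
... * rho(a^-1) = [[2, -1], [-1, 1]]  ->  [[3063, -1891], [4963, -3064]]
... * rho(a^-1) = [[2, -1], [-1, 1]]  ->  [[8017, -4954], [12990, -8027]]
... * rho(a^-1) = [[2, -1], [-1, 1]]  ->  [[20988, -12971], [34007, -21017]]
... * rho(a^-1) = [[2, -1], [-1, 1]]  ->  [[54947, -33959], [89031, -55024]]
... * rho(b) = [[3, -1], [-11, 4]]  ->  [[538390, -190783], [872357, -309127]]
... * rho(b) = [[3, -1], [-11, 4]]  ->  [[3713783, -1301522], [6017468, -2108865]]
... * rho(a^-1) = [[2, -1], [-1, 1]]  ->  [[8729088, -5015305], [14143801, -8126333]]
... * rho(b^-1) = [[4, 1], [11, 3]]  ->  [[-20252003, -6316827], [-32814459, -10235198]]
tr = -20252003 + -10235198 = -30487201

-30487201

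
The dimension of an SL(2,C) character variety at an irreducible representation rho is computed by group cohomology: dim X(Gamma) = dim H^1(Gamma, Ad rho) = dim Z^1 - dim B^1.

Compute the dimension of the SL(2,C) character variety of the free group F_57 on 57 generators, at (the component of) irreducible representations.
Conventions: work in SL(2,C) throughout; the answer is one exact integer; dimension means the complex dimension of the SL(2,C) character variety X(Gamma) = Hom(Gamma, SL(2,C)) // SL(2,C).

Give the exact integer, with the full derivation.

Gamma = F_57 has 57 generators and no relators.
A cocycle picks one sl_2 vector per generator freely, giving dim Z^1 = 3*57 = 171.
Irreducibility makes the coboundary map sl_2 -> Z^1 injective (trivial centralizer), so dim B^1 = 3.
dim H^1 = 171 - 3 = 168, which is dim X.

168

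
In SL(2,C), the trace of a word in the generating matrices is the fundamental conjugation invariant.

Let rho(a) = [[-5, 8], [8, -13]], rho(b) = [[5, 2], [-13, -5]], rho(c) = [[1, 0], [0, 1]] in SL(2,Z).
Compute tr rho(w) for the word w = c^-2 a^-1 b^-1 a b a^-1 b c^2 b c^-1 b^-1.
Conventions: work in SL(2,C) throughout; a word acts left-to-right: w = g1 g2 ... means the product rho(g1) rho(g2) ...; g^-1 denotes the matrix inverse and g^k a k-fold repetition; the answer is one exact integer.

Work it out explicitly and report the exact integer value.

126000

rho(c^-1) = [[1, 0], [0, 1]]
... * rho(c^-1) = [[1, 0], [0, 1]]  ->  [[1, 0], [0, 1]]
... * rho(a^-1) = [[-13, -8], [-8, -5]]  ->  [[-13, -8], [-8, -5]]
... * rho(b^-1) = [[-5, -2], [13, 5]]  ->  [[-39, -14], [-25, -9]]
... * rho(a) = [[-5, 8], [8, -13]]  ->  [[83, -130], [53, -83]]
... * rho(b) = [[5, 2], [-13, -5]]  ->  [[2105, 816], [1344, 521]]
... * rho(a^-1) = [[-13, -8], [-8, -5]]  ->  [[-33893, -20920], [-21640, -13357]]
... * rho(b) = [[5, 2], [-13, -5]]  ->  [[102495, 36814], [65441, 23505]]
... * rho(c) = [[1, 0], [0, 1]]  ->  [[102495, 36814], [65441, 23505]]
... * rho(c) = [[1, 0], [0, 1]]  ->  [[102495, 36814], [65441, 23505]]
... * rho(b) = [[5, 2], [-13, -5]]  ->  [[33893, 20920], [21640, 13357]]
... * rho(c^-1) = [[1, 0], [0, 1]]  ->  [[33893, 20920], [21640, 13357]]
... * rho(b^-1) = [[-5, -2], [13, 5]]  ->  [[102495, 36814], [65441, 23505]]
tr = 102495 + 23505 = 126000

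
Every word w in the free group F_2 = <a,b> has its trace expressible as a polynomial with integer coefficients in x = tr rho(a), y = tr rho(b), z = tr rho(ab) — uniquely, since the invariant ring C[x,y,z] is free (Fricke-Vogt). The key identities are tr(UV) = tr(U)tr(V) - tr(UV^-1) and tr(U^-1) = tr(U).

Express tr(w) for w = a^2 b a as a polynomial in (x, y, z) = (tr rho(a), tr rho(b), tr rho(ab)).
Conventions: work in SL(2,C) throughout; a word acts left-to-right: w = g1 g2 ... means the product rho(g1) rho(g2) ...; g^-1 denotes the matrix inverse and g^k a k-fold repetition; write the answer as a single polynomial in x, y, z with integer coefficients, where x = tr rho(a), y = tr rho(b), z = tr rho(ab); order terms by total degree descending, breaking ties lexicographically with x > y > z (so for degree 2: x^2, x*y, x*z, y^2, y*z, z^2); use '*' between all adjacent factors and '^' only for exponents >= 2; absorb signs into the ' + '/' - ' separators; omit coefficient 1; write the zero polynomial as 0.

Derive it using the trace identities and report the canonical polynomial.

trace(b a^2) = trace(a)*trace(b a) - trace(b) = x*z - y
trace(a^2 b a) = trace(a)*trace(b a^2) - trace(b a) = x^2*z - x*y - z

x^2*z - x*y - z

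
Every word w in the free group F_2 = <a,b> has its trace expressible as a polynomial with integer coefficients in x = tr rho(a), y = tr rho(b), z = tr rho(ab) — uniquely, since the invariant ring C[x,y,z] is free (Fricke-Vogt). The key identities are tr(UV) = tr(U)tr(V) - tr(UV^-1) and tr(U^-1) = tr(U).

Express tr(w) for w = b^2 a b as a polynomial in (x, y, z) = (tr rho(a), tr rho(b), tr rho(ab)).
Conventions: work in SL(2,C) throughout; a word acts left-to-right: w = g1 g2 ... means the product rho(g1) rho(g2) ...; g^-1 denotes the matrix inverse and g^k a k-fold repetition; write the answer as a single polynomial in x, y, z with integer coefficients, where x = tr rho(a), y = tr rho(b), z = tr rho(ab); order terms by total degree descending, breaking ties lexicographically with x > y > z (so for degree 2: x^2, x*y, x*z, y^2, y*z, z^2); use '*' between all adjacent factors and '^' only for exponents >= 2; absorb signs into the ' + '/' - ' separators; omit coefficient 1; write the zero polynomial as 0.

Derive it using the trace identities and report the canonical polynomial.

apply: tr(b a b) = tr(b) * tr(a b) - tr(a) = y*z - x
tr(b^2 a b) = tr(b) * tr(b a b) - tr(b a) = y^2*z - x*y - z

y^2*z - x*y - z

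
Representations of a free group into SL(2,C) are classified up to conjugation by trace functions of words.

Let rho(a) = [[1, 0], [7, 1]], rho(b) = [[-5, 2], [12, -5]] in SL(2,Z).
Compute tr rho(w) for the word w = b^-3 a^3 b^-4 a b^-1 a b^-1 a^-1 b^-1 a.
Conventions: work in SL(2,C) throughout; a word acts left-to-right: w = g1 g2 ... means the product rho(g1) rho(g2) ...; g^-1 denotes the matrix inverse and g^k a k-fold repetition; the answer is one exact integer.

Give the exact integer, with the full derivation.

-280819710682

rho(b^-1) = [[-5, -2], [-12, -5]]
... * rho(b^-1) = [[-5, -2], [-12, -5]]  ->  [[49, 20], [120, 49]]
... * rho(b^-1) = [[-5, -2], [-12, -5]]  ->  [[-485, -198], [-1188, -485]]
... * rho(a) = [[1, 0], [7, 1]]  ->  [[-1871, -198], [-4583, -485]]
... * rho(a) = [[1, 0], [7, 1]]  ->  [[-3257, -198], [-7978, -485]]
... * rho(a) = [[1, 0], [7, 1]]  ->  [[-4643, -198], [-11373, -485]]
... * rho(b^-1) = [[-5, -2], [-12, -5]]  ->  [[25591, 10276], [62685, 25171]]
... * rho(b^-1) = [[-5, -2], [-12, -5]]  ->  [[-251267, -102562], [-615477, -251225]]
... * rho(b^-1) = [[-5, -2], [-12, -5]]  ->  [[2487079, 1015344], [6092085, 2487079]]
... * rho(b^-1) = [[-5, -2], [-12, -5]]  ->  [[-24619523, -10050878], [-60305373, -24619565]]
... * rho(a) = [[1, 0], [7, 1]]  ->  [[-94975669, -10050878], [-232642328, -24619565]]
... * rho(b^-1) = [[-5, -2], [-12, -5]]  ->  [[595488881, 240205728], [1458646420, 588382481]]
... * rho(a) = [[1, 0], [7, 1]]  ->  [[2276928977, 240205728], [5577323787, 588382481]]
... * rho(b^-1) = [[-5, -2], [-12, -5]]  ->  [[-14267113621, -5754886594], [-34947208707, -14096559979]]
... * rho(a^-1) = [[1, 0], [-7, 1]]  ->  [[26017092537, -5754886594], [63728711146, -14096559979]]
... * rho(b^-1) = [[-5, -2], [-12, -5]]  ->  [[-61026823557, -23259752104], [-149484835982, -56974622397]]
... * rho(a) = [[1, 0], [7, 1]]  ->  [[-223845088285, -23259752104], [-548307192761, -56974622397]]
tr = -223845088285 + -56974622397 = -280819710682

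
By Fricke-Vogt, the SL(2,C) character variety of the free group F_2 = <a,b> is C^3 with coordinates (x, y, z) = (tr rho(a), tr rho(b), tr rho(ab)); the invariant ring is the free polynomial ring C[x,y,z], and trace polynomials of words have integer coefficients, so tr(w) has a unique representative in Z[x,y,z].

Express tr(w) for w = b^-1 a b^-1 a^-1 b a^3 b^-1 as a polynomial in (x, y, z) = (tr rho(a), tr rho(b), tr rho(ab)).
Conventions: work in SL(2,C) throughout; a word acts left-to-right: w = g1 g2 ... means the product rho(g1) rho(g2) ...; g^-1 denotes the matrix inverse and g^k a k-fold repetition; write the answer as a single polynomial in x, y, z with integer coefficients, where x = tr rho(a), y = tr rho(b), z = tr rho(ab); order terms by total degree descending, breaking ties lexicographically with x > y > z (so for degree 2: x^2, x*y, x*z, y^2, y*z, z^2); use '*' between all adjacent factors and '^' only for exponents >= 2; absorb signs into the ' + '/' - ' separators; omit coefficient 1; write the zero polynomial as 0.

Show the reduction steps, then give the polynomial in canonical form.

trace(a^2) = trace(a)*trace(a) - trace(1) = x^2 - 2
trace(a^3) = trace(a)*trace(a^2) - trace(a) = x^3 - 3*x
trace(a^4) = trace(a)*trace(a^3) - trace(a^2) = x^4 - 4*x^2 + 2
trace(a b a) = trace(a)*trace(b a) - trace(b) = x*z - y
trace(b a^3) = trace(a)*trace(a b a) - trace(a b) = x^2*z - x*y - z
trace(a b a^3) = trace(a)*trace(b a^3) - trace(b a^2) = x^3*z - x^2*y - 2*x*z + y
trace(a b a^4) = trace(a)*trace(a b a^3) - trace(a b a^2) = x^4*z - x^3*y - 3*x^2*z + 2*x*y + z
trace(b a b a) = trace(a b)*trace(a b) - trace(1) = z^2 - 2
trace(b a b) = trace(b)*trace(a b) - trace(a) = y*z - x
trace(b a b a^2) = trace(a)*trace(b a b a) - trace(b a b) = x*z^2 - y*z - x
trace(a b a b a^2) = trace(a)*trace(b a b a^2) - trace(b a b a) = x^2*z^2 - x*y*z - x^2 - z^2 + 2
trace(a b a^4 b) = trace(a)*trace(a b a b a^2) - trace(a b a b a) = x^3*z^2 - x^2*y*z - x^3 - 2*x*z^2 + y*z + 3*x
trace(b a^4 b^-1 a) = trace(a b a^4)*trace(b) - trace(a b a^4 b) = x^4*y*z - x^3*y^2 - x^3*z^2 - 2*x^2*y*z + x^3 + 2*x*y^2 + 2*x*z^2 - 3*x
trace(a b^-1 a^-1 b a^3) = trace(b a^4 b^-1)*trace(a) - trace(b a^4 b^-1 a) = -x^4*y*z + x^5 + x^3*y^2 + x^3*z^2 + 2*x^2*y*z - 5*x^3 - 2*x*y^2 - 2*x*z^2 + 5*x
trace(b a^2 b) = trace(b)*trace(a^2 b) - trace(a^2) = x*y*z - x^2 - y^2 + 2
trace(b a^2 b a^2) = trace(a)*trace(b a^2 b a) - trace(b a^2 b) = x^2*z^2 - 2*x*y*z + y^2 - 2
trace(a b a^3 b a) = trace(a)*trace(b a^2 b a^2) - trace(b a^2 b a) = x^3*z^2 - 2*x^2*y*z + x*y^2 - x*z^2 + y*z - x
trace(b a b a b a) = trace(b a)*trace(b a b a) - trace(b^-1 a^-1) = z^3 - 3*z
trace(b a b a b) = trace(b)*trace(a b a b) - trace(a b a) = y*z^2 - x*z - y
trace(b a b a b a^2) = trace(a)*trace(b a b a b a) - trace(b a b a b) = x*z^3 - y*z^2 - 2*x*z + y
trace(a b a^3 b a b) = trace(a)*trace(b a b a b a^2) - trace(b a b a b a) = x^2*z^3 - x*y*z^2 - 2*x^2*z - z^3 + x*y + 3*z
trace(b a^3 b a b^-1 a) = trace(a b a^3 b a)*trace(b) - trace(a b a^3 b a b) = x^3*y*z^2 - 2*x^2*y^2*z - x^2*z^3 + x*y^3 + 2*x^2*z + y^2*z + z^3 - 2*x*y - 3*z
trace(a b^-1 a^-1 b a^3 b) = trace(b a^3 b a b^-1)*trace(a) - trace(b a^3 b a b^-1 a) = -x^3*y*z^2 + x^4*z + 2*x^2*y^2*z + x^2*z^3 - x^3*y - x*y^3 - 4*x^2*z - y^2*z - z^3 + 3*x*y + 3*z
trace(a b^-1 a^-1 b a^3 b^-1) = trace(a b^-1 a^-1 b a^3)*trace(b) - trace(a b^-1 a^-1 b a^3 b) = -x^4*y^2*z + x^5*y + x^3*y^3 + 2*x^3*y*z^2 - x^4*z - x^2*z^3 - 4*x^3*y - x*y^3 - 2*x*y*z^2 + 4*x^2*z + y^2*z + z^3 + 2*x*y - 3*z
trace(b^-1 a b^-1 a^-1 b a^3 b^-1) = trace(a b^-1 a^-1 b a^3 b^-1)*trace(b) - trace(a b^-1 a^-1 b a^3) = -x^4*y^3*z + x^5*y^2 + x^3*y^4 + 2*x^3*y^2*z^2 - x^2*y*z^3 - x^5 - 5*x^3*y^2 - x^3*z^2 - x*y^4 - 2*x*y^2*z^2 + 2*x^2*y*z + y^3*z + y*z^3 + 5*x^3 + 4*x*y^2 + 2*x*z^2 - 3*y*z - 5*x

-x^4*y^3*z + x^5*y^2 + x^3*y^4 + 2*x^3*y^2*z^2 - x^2*y*z^3 - x^5 - 5*x^3*y^2 - x^3*z^2 - x*y^4 - 2*x*y^2*z^2 + 2*x^2*y*z + y^3*z + y*z^3 + 5*x^3 + 4*x*y^2 + 2*x*z^2 - 3*y*z - 5*x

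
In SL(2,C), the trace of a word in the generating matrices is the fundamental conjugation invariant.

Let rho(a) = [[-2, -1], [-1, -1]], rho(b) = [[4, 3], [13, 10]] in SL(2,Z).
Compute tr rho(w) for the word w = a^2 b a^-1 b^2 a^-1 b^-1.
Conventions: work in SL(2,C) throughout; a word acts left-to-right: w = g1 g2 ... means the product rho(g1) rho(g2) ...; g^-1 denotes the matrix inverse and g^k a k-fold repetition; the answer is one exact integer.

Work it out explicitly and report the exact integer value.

-23023

rho(a) = [[-2, -1], [-1, -1]]
... * rho(a) = [[-2, -1], [-1, -1]]  ->  [[5, 3], [3, 2]]
... * rho(b) = [[4, 3], [13, 10]]  ->  [[59, 45], [38, 29]]
... * rho(a^-1) = [[-1, 1], [1, -2]]  ->  [[-14, -31], [-9, -20]]
... * rho(b) = [[4, 3], [13, 10]]  ->  [[-459, -352], [-296, -227]]
... * rho(b) = [[4, 3], [13, 10]]  ->  [[-6412, -4897], [-4135, -3158]]
... * rho(a^-1) = [[-1, 1], [1, -2]]  ->  [[1515, 3382], [977, 2181]]
... * rho(b^-1) = [[10, -3], [-13, 4]]  ->  [[-28816, 8983], [-18583, 5793]]
tr = -28816 + 5793 = -23023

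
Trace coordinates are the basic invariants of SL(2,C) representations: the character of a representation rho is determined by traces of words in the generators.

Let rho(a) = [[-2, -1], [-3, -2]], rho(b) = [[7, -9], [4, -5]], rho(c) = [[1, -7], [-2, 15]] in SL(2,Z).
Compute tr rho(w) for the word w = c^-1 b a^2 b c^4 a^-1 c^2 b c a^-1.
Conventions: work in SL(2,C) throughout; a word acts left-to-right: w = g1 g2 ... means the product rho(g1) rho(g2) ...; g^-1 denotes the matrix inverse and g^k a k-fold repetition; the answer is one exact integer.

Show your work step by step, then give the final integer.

225512032124376

rho(c^-1) = [[15, 7], [2, 1]]
... * rho(b) = [[7, -9], [4, -5]]  ->  [[133, -170], [18, -23]]
... * rho(a) = [[-2, -1], [-3, -2]]  ->  [[244, 207], [33, 28]]
... * rho(a) = [[-2, -1], [-3, -2]]  ->  [[-1109, -658], [-150, -89]]
... * rho(b) = [[7, -9], [4, -5]]  ->  [[-10395, 13271], [-1406, 1795]]
... * rho(c) = [[1, -7], [-2, 15]]  ->  [[-36937, 271830], [-4996, 36767]]
... * rho(c) = [[1, -7], [-2, 15]]  ->  [[-580597, 4336009], [-78530, 586477]]
... * rho(c) = [[1, -7], [-2, 15]]  ->  [[-9252615, 69104314], [-1251484, 9346865]]
... * rho(c) = [[1, -7], [-2, 15]]  ->  [[-147461243, 1101333015], [-19945214, 148963363]]
... * rho(a^-1) = [[-2, 1], [3, -2]]  ->  [[3598921531, -2350127273], [486780517, -317871940]]
... * rho(c) = [[1, -7], [-2, 15]]  ->  [[8299176077, -60444359812], [1122524397, -8175542719]]
... * rho(c) = [[1, -7], [-2, 15]]  ->  [[129187895701, -964759629719], [17473609835, -130490811564]]
... * rho(b) = [[7, -9], [4, -5]]  ->  [[-2954723248969, 3661107087286], [-399647977411, 495191569305]]
... * rho(c) = [[1, -7], [-2, 15]]  ->  [[-10276937423541, 75599669052073], [-1390031116021, 10225409381452]]
... * rho(a^-1) = [[-2, 1], [3, -2]]  ->  [[247352882003301, -161476275527687], [33456290376398, -21840849878925]]
tr = 247352882003301 + -21840849878925 = 225512032124376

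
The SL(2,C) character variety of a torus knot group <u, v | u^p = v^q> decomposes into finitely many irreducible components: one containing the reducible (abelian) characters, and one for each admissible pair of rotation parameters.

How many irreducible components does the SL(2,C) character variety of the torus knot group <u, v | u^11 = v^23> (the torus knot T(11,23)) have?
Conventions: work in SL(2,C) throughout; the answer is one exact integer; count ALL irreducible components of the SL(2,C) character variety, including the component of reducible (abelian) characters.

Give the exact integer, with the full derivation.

In the torus knot group T(11,23), u^11 = v^23 is central, so an irreducible representation sends it to +I or -I (Schur).
This locks tr(u) to 2*cos(pi*alpha/11), alpha in 1..10, and tr(v) to 2*cos(pi*beta/23), beta in 1..22, on each component of irreducible characters.
The two central values (-1)^alpha I and (-1)^beta I must be the same matrix, so alpha and beta share a parity.
Enumerate parity-matched pairs: 5*11 odd-odd plus 5*11 even-even gives 110.
components with irreducible characters: 110; plus the single component of reducible (abelian) characters: total 111.

111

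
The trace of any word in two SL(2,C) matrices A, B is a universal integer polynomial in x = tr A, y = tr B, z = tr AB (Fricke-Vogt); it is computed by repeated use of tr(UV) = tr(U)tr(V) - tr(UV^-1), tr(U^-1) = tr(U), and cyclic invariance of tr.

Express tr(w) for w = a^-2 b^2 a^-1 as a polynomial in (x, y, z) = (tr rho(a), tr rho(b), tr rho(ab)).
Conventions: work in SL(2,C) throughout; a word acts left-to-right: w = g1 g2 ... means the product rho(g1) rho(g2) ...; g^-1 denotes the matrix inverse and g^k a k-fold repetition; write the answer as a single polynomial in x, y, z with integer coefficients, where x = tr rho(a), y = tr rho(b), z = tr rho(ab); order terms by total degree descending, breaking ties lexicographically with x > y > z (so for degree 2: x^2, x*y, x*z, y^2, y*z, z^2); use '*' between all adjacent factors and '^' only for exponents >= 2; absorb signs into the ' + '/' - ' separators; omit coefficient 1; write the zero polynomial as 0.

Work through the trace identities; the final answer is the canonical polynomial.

x^3*y^2 - x^2*y*z - x^3 - 2*x*y^2 + y*z + 3*x

so tr(b^2) = tr(b) tr(b) - tr(1)  (reduce the b square) = y^2 - 2
reduce: tr(b^2 a) = tr(b) tr(a b) - tr(a)  (reduce the b square) = y*z - x
tr(a^-1 b^2) = tr(b^2) tr(a) - tr(b^2 a)  (eliminate a^-1) = x*y^2 - y*z - x
tr(a^-2 b^2) = tr(a^-1 b^2) tr(a) - tr(a^-1 b^2 a)  (eliminate a^-1) = x^2*y^2 - x*y*z - x^2 - y^2 + 2
tr(a^-2 b^2 a^-1) = tr(a^-2 b^2) tr(a) - tr(a^-2 b^2 a)  (eliminate a^-1) = x^3*y^2 - x^2*y*z - x^3 - 2*x*y^2 + y*z + 3*x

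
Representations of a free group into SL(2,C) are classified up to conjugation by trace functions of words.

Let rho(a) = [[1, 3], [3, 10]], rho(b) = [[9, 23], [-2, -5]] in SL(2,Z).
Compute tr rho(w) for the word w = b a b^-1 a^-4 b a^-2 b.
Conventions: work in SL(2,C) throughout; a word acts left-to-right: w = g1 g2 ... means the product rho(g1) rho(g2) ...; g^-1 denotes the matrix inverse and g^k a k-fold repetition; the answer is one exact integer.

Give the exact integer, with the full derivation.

rho(b) = [[9, 23], [-2, -5]]
... * rho(a) = [[1, 3], [3, 10]]  ->  [[78, 257], [-17, -56]]
... * rho(b^-1) = [[-5, -23], [2, 9]]  ->  [[124, 519], [-27, -113]]
... * rho(a^-1) = [[10, -3], [-3, 1]]  ->  [[-317, 147], [69, -32]]
... * rho(a^-1) = [[10, -3], [-3, 1]]  ->  [[-3611, 1098], [786, -239]]
... * rho(a^-1) = [[10, -3], [-3, 1]]  ->  [[-39404, 11931], [8577, -2597]]
... * rho(a^-1) = [[10, -3], [-3, 1]]  ->  [[-429833, 130143], [93561, -28328]]
... * rho(b) = [[9, 23], [-2, -5]]  ->  [[-4128783, -10536874], [898705, 2293543]]
... * rho(a^-1) = [[10, -3], [-3, 1]]  ->  [[-9677208, 1849475], [2106421, -402572]]
... * rho(a^-1) = [[10, -3], [-3, 1]]  ->  [[-102320505, 30881099], [22271926, -6721835]]
... * rho(b) = [[9, 23], [-2, -5]]  ->  [[-982646743, -2507777110], [213891004, 545863473]]
tr = -982646743 + 545863473 = -436783270

-436783270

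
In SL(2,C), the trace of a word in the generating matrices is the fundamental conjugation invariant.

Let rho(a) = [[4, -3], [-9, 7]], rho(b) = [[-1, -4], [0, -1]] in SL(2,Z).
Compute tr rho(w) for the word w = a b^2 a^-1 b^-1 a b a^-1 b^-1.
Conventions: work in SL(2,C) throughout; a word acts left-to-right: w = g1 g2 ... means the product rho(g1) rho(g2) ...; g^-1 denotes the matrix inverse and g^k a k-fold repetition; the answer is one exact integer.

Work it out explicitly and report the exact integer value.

rho(a) = [[4, -3], [-9, 7]]
... * rho(b) = [[-1, -4], [0, -1]]  ->  [[-4, -13], [9, 29]]
... * rho(b) = [[-1, -4], [0, -1]]  ->  [[4, 29], [-9, -65]]
... * rho(a^-1) = [[7, 3], [9, 4]]  ->  [[289, 128], [-648, -287]]
... * rho(b^-1) = [[-1, 4], [0, -1]]  ->  [[-289, 1028], [648, -2305]]
... * rho(a) = [[4, -3], [-9, 7]]  ->  [[-10408, 8063], [23337, -18079]]
... * rho(b) = [[-1, -4], [0, -1]]  ->  [[10408, 33569], [-23337, -75269]]
... * rho(a^-1) = [[7, 3], [9, 4]]  ->  [[374977, 165500], [-840780, -371087]]
... * rho(b^-1) = [[-1, 4], [0, -1]]  ->  [[-374977, 1334408], [840780, -2992033]]
tr = -374977 + -2992033 = -3367010

-3367010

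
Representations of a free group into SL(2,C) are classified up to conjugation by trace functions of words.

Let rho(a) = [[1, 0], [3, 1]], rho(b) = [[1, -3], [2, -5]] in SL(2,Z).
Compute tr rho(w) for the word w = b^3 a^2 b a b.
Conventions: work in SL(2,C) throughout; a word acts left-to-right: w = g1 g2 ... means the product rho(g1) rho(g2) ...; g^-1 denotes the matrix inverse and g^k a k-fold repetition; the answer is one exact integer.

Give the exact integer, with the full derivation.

-15439

rho(b) = [[1, -3], [2, -5]]
... * rho(b) = [[1, -3], [2, -5]]  ->  [[-5, 12], [-8, 19]]
... * rho(b) = [[1, -3], [2, -5]]  ->  [[19, -45], [30, -71]]
... * rho(a) = [[1, 0], [3, 1]]  ->  [[-116, -45], [-183, -71]]
... * rho(a) = [[1, 0], [3, 1]]  ->  [[-251, -45], [-396, -71]]
... * rho(b) = [[1, -3], [2, -5]]  ->  [[-341, 978], [-538, 1543]]
... * rho(a) = [[1, 0], [3, 1]]  ->  [[2593, 978], [4091, 1543]]
... * rho(b) = [[1, -3], [2, -5]]  ->  [[4549, -12669], [7177, -19988]]
tr = 4549 + -19988 = -15439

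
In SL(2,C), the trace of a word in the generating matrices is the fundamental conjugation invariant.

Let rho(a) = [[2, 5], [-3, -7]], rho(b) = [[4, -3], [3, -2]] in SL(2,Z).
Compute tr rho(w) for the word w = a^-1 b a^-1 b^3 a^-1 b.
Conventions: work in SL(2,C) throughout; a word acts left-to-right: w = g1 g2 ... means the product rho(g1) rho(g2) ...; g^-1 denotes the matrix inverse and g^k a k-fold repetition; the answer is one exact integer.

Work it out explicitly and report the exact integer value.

-495218

rho(a^-1) = [[-7, -5], [3, 2]]
... * rho(b) = [[4, -3], [3, -2]]  ->  [[-43, 31], [18, -13]]
... * rho(a^-1) = [[-7, -5], [3, 2]]  ->  [[394, 277], [-165, -116]]
... * rho(b) = [[4, -3], [3, -2]]  ->  [[2407, -1736], [-1008, 727]]
... * rho(b) = [[4, -3], [3, -2]]  ->  [[4420, -3749], [-1851, 1570]]
... * rho(b) = [[4, -3], [3, -2]]  ->  [[6433, -5762], [-2694, 2413]]
... * rho(a^-1) = [[-7, -5], [3, 2]]  ->  [[-62317, -43689], [26097, 18296]]
... * rho(b) = [[4, -3], [3, -2]]  ->  [[-380335, 274329], [159276, -114883]]
tr = -380335 + -114883 = -495218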